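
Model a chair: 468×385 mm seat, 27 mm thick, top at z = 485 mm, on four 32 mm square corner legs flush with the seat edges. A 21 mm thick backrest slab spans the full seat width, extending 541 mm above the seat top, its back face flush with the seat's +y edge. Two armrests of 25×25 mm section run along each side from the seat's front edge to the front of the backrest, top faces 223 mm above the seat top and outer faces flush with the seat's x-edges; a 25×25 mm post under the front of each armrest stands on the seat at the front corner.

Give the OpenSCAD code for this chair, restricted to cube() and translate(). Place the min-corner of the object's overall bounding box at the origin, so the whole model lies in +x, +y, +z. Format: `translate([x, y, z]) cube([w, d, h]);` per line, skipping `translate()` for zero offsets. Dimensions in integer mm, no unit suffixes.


// leg_h = 485 - 27 = 458
// arm post h = 223 - 25 = 198
translate([0, 0, 458]) cube([468, 385, 27]);
cube([32, 32, 458]);
translate([436, 0, 0]) cube([32, 32, 458]);
translate([0, 353, 0]) cube([32, 32, 458]);
translate([436, 353, 0]) cube([32, 32, 458]);
translate([0, 364, 485]) cube([468, 21, 541]);
translate([0, 0, 683]) cube([25, 364, 25]);
translate([443, 0, 683]) cube([25, 364, 25]);
translate([0, 0, 485]) cube([25, 25, 198]);
translate([443, 0, 485]) cube([25, 25, 198]);


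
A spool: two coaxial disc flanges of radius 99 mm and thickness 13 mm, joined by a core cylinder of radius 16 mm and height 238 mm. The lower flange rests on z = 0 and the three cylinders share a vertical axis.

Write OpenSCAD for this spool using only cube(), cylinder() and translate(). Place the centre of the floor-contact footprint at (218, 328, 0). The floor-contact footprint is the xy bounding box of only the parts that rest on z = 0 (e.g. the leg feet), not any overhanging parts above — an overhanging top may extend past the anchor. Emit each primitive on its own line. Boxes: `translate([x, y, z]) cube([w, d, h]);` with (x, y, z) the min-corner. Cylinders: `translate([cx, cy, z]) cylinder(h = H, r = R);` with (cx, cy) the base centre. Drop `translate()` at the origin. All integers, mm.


translate([218, 328, 0]) cylinder(h = 13, r = 99);
translate([218, 328, 13]) cylinder(h = 238, r = 16);
translate([218, 328, 251]) cylinder(h = 13, r = 99);


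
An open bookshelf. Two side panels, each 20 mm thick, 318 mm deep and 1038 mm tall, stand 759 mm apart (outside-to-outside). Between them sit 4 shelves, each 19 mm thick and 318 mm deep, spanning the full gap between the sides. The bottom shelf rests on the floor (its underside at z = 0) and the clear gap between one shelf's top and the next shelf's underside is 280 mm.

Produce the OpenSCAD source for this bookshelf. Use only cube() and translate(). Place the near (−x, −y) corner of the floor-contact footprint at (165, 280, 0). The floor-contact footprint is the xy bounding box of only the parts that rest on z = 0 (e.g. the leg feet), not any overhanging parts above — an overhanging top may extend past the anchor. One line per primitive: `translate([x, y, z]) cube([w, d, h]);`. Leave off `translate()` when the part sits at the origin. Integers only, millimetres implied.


translate([165, 280, 0]) cube([20, 318, 1038]);
translate([904, 280, 0]) cube([20, 318, 1038]);
translate([185, 280, 0]) cube([719, 318, 19]);
translate([185, 280, 299]) cube([719, 318, 19]);
translate([185, 280, 598]) cube([719, 318, 19]);
translate([185, 280, 897]) cube([719, 318, 19]);


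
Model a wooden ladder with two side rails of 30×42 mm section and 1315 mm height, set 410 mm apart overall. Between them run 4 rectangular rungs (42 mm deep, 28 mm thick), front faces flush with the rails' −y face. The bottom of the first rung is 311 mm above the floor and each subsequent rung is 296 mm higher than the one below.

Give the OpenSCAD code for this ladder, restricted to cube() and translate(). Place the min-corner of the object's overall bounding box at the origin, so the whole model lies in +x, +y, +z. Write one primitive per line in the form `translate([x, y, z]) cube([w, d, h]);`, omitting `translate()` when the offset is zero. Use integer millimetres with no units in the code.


cube([30, 42, 1315]);
translate([380, 0, 0]) cube([30, 42, 1315]);
translate([30, 0, 311]) cube([350, 42, 28]);
translate([30, 0, 607]) cube([350, 42, 28]);
translate([30, 0, 903]) cube([350, 42, 28]);
translate([30, 0, 1199]) cube([350, 42, 28]);


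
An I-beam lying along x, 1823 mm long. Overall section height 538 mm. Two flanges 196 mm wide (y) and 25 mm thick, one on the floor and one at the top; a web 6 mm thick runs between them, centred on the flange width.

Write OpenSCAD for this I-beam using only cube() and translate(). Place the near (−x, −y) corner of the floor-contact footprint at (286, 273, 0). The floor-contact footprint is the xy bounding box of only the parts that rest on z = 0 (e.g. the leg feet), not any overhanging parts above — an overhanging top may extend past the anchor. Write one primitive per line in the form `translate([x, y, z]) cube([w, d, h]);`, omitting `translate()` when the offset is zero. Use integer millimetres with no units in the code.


translate([286, 273, 0]) cube([1823, 196, 25]);
translate([286, 368, 25]) cube([1823, 6, 488]);
translate([286, 273, 513]) cube([1823, 196, 25]);


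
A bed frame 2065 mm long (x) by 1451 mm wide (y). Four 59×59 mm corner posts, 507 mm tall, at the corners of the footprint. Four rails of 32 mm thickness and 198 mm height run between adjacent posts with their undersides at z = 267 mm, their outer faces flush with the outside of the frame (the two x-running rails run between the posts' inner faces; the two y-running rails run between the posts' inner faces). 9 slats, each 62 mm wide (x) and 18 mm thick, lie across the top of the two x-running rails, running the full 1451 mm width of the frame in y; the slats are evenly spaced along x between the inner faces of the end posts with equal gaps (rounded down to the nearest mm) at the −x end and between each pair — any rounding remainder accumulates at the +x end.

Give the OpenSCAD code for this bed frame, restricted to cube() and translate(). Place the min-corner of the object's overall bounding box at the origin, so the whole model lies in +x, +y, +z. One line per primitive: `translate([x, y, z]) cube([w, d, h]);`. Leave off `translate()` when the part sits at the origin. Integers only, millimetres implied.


// slat z = rail_z + rail_h = 267 + 198 = 465
// slat gap = ⌊(1947 − 9·62) / 10⌋ = 138
cube([59, 59, 507]);
translate([0, 1392, 0]) cube([59, 59, 507]);
translate([2006, 0, 0]) cube([59, 59, 507]);
translate([2006, 1392, 0]) cube([59, 59, 507]);
translate([59, 0, 267]) cube([1947, 32, 198]);
translate([59, 1419, 267]) cube([1947, 32, 198]);
translate([0, 59, 267]) cube([32, 1333, 198]);
translate([2033, 59, 267]) cube([32, 1333, 198]);
translate([197, 0, 465]) cube([62, 1451, 18]);
translate([397, 0, 465]) cube([62, 1451, 18]);
translate([597, 0, 465]) cube([62, 1451, 18]);
translate([797, 0, 465]) cube([62, 1451, 18]);
translate([997, 0, 465]) cube([62, 1451, 18]);
translate([1197, 0, 465]) cube([62, 1451, 18]);
translate([1397, 0, 465]) cube([62, 1451, 18]);
translate([1597, 0, 465]) cube([62, 1451, 18]);
translate([1797, 0, 465]) cube([62, 1451, 18]);


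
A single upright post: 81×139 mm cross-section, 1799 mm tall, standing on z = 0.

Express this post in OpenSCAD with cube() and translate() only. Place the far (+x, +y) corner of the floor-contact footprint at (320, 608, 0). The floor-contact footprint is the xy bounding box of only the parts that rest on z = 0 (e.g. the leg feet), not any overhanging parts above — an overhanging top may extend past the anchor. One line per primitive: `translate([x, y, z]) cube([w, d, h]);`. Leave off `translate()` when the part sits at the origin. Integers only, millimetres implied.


translate([239, 469, 0]) cube([81, 139, 1799]);


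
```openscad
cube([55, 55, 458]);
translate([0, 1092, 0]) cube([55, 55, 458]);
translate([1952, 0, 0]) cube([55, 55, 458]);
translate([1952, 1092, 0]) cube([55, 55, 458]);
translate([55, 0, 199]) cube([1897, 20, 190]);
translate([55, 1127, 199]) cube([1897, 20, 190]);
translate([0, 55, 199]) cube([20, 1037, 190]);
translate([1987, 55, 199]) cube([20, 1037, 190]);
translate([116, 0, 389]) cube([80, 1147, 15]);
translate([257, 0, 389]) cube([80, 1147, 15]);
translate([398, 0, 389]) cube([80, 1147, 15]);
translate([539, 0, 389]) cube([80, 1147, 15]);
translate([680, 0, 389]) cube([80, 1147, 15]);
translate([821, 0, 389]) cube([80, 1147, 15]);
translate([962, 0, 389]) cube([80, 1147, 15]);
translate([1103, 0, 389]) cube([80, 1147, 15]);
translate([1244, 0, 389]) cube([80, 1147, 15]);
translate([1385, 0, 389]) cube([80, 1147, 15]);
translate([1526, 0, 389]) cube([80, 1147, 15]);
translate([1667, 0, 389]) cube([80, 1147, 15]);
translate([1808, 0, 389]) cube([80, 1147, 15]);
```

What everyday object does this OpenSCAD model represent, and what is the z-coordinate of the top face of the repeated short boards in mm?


A bed frame. The slat-top height is 404 mm.

Four posts, four rails, and a row of slats — a bed frame. Slats sit on the rails at z = 199 + 190 = 389; with slat thickness 15, the top is 404 mm.


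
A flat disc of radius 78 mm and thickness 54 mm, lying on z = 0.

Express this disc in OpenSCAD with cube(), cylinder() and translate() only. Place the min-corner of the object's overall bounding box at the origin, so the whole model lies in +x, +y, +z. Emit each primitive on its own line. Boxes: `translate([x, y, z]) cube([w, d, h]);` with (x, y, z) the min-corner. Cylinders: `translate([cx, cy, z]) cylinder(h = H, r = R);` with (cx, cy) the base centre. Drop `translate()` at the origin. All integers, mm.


translate([78, 78, 0]) cylinder(h = 54, r = 78);


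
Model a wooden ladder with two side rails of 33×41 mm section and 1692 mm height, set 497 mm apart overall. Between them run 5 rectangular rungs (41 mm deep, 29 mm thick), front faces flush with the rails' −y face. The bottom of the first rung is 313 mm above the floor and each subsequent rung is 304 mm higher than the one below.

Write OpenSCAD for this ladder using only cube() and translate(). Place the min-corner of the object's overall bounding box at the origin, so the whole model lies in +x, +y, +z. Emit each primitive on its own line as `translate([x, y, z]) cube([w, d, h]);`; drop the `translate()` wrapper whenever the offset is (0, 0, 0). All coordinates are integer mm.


// rung span = 497 - 2*33 = 431
// rung[k] z = 313 + k*304
cube([33, 41, 1692]);
translate([464, 0, 0]) cube([33, 41, 1692]);
translate([33, 0, 313]) cube([431, 41, 29]);
translate([33, 0, 617]) cube([431, 41, 29]);
translate([33, 0, 921]) cube([431, 41, 29]);
translate([33, 0, 1225]) cube([431, 41, 29]);
translate([33, 0, 1529]) cube([431, 41, 29]);


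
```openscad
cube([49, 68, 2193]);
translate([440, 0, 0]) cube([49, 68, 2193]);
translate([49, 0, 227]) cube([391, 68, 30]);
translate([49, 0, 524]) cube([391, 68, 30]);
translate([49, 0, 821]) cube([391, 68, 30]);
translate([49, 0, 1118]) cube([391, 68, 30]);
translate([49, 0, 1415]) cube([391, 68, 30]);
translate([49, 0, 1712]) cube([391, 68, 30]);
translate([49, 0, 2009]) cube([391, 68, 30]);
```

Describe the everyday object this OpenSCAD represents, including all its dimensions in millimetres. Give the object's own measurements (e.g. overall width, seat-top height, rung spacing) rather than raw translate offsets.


A straight ladder. Two 49×68 mm vertical rails, 2193 mm tall, stand 489 mm apart (outside-to-outside) with their front faces coplanar on the −y side. 7 rungs, each 68 mm deep and 30 mm tall, span between the inner faces of the rails, front faces flush with the rails. The lowest rung's underside is at z = 227 mm and rungs are spaced 297 mm apart (underside to underside).


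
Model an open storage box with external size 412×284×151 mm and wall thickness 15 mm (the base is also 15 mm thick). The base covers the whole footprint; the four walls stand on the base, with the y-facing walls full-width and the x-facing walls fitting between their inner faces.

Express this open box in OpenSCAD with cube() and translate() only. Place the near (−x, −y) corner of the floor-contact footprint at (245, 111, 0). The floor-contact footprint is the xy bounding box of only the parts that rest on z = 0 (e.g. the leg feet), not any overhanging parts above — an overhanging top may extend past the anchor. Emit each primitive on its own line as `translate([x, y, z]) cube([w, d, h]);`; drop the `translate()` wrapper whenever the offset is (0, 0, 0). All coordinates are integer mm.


translate([245, 111, 0]) cube([412, 284, 15]);
translate([245, 111, 15]) cube([412, 15, 136]);
translate([245, 380, 15]) cube([412, 15, 136]);
translate([245, 126, 15]) cube([15, 254, 136]);
translate([642, 126, 15]) cube([15, 254, 136]);


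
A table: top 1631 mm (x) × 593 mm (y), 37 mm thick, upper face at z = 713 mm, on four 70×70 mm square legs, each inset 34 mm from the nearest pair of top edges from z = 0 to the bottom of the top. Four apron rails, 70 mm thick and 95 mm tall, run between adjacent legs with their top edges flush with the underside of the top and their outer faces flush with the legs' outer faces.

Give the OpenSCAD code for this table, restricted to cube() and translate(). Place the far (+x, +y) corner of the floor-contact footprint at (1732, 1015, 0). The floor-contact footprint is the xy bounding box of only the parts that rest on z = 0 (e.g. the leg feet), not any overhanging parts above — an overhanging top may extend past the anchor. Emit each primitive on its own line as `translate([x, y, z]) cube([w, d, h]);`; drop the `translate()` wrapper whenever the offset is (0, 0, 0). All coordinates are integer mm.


translate([135, 456, 676]) cube([1631, 593, 37]);
translate([169, 490, 0]) cube([70, 70, 676]);
translate([1662, 490, 0]) cube([70, 70, 676]);
translate([169, 945, 0]) cube([70, 70, 676]);
translate([1662, 945, 0]) cube([70, 70, 676]);
translate([239, 490, 581]) cube([1423, 70, 95]);
translate([239, 945, 581]) cube([1423, 70, 95]);
translate([169, 560, 581]) cube([70, 385, 95]);
translate([1662, 560, 581]) cube([70, 385, 95]);


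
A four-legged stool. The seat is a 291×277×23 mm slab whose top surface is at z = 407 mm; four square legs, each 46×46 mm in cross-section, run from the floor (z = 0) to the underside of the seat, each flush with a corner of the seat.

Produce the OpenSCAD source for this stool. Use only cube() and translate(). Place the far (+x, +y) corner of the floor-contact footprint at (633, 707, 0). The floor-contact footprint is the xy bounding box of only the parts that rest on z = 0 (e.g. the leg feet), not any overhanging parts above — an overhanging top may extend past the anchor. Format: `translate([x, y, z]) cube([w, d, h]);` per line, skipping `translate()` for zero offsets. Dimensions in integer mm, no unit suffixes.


translate([342, 430, 384]) cube([291, 277, 23]);
translate([342, 430, 0]) cube([46, 46, 384]);
translate([587, 430, 0]) cube([46, 46, 384]);
translate([342, 661, 0]) cube([46, 46, 384]);
translate([587, 661, 0]) cube([46, 46, 384]);


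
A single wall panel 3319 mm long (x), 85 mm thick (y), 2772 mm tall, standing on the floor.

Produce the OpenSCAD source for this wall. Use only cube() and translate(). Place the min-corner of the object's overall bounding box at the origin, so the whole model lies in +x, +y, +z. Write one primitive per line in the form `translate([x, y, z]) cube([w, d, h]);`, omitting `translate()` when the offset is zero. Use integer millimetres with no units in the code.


cube([3319, 85, 2772]);


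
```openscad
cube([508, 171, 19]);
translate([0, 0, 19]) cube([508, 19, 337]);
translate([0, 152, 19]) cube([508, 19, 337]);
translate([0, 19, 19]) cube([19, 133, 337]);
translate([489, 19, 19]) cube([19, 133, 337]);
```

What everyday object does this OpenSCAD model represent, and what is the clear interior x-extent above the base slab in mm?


An open box. The internal width is 470 mm.

A 508×171 base slab with four walls standing on it — an open box. The base is 508 mm wide and the walls are 19 mm thick, so the internal width is 508 − 2 × 19 = 470 mm.


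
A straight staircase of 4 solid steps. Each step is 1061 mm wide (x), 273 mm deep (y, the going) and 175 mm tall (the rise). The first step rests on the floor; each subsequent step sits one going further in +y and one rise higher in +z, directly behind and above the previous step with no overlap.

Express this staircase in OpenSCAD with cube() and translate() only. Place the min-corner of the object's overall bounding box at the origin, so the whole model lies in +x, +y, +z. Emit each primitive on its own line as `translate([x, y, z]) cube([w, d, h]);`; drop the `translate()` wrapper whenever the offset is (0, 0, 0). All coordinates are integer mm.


cube([1061, 273, 175]);
translate([0, 273, 175]) cube([1061, 273, 175]);
translate([0, 546, 350]) cube([1061, 273, 175]);
translate([0, 819, 525]) cube([1061, 273, 175]);


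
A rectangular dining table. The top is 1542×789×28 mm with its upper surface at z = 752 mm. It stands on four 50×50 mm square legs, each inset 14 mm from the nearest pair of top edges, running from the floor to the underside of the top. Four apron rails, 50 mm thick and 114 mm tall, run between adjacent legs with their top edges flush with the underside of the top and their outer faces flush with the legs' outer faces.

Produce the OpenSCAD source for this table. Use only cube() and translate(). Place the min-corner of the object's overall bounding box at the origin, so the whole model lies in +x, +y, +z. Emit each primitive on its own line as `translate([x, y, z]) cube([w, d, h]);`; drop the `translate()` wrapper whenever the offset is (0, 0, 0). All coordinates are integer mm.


translate([0, 0, 724]) cube([1542, 789, 28]);
translate([14, 14, 0]) cube([50, 50, 724]);
translate([1478, 14, 0]) cube([50, 50, 724]);
translate([14, 725, 0]) cube([50, 50, 724]);
translate([1478, 725, 0]) cube([50, 50, 724]);
translate([64, 14, 610]) cube([1414, 50, 114]);
translate([64, 725, 610]) cube([1414, 50, 114]);
translate([14, 64, 610]) cube([50, 661, 114]);
translate([1478, 64, 610]) cube([50, 661, 114]);


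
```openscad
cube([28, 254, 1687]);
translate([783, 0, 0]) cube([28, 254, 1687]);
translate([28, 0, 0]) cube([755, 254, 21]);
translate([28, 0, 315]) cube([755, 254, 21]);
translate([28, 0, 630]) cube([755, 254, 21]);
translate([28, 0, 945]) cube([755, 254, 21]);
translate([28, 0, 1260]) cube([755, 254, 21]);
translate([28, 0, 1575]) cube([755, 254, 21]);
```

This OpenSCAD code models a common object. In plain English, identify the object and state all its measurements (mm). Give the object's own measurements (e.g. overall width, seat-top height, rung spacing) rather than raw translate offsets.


An open bookshelf. Two side panels, each 28 mm thick, 254 mm deep and 1687 mm tall, stand 811 mm apart (outside-to-outside). Between them sit 6 shelves, each 21 mm thick and 254 mm deep, spanning the full gap between the sides. The bottom shelf rests on the floor (its underside at z = 0) and the clear gap between one shelf's top and the next shelf's underside is 294 mm.


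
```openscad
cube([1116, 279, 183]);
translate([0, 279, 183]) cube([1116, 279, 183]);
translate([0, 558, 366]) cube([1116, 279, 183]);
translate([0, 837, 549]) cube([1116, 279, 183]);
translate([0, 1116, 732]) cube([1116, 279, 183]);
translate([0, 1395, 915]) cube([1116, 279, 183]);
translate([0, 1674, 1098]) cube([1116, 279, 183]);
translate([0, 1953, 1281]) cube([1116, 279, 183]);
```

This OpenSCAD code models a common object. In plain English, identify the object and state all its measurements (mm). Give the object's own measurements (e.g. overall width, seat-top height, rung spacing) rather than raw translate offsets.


A straight staircase of 8 solid steps. Each step is 1116 mm wide (x), 279 mm deep (y, the going) and 183 mm tall (the rise). The first step rests on the floor; each subsequent step sits one going further in +y and one rise higher in +z, directly behind and above the previous step with no overlap.


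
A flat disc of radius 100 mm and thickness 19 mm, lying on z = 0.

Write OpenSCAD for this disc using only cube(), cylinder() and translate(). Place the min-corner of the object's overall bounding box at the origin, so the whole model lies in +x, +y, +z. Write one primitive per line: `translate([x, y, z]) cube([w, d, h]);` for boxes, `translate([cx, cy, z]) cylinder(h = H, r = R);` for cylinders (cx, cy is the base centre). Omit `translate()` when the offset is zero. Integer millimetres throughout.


translate([100, 100, 0]) cylinder(h = 19, r = 100);


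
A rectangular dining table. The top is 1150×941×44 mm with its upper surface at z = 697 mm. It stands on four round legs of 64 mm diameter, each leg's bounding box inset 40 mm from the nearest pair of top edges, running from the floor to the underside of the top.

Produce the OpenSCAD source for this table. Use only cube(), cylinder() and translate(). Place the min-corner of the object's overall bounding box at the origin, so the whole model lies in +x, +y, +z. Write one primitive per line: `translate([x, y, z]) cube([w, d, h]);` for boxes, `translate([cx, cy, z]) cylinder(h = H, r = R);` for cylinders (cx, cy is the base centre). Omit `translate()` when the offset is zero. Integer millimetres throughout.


translate([0, 0, 653]) cube([1150, 941, 44]);
translate([72, 72, 0]) cylinder(h = 653, r = 32);
translate([1078, 72, 0]) cylinder(h = 653, r = 32);
translate([72, 869, 0]) cylinder(h = 653, r = 32);
translate([1078, 869, 0]) cylinder(h = 653, r = 32);


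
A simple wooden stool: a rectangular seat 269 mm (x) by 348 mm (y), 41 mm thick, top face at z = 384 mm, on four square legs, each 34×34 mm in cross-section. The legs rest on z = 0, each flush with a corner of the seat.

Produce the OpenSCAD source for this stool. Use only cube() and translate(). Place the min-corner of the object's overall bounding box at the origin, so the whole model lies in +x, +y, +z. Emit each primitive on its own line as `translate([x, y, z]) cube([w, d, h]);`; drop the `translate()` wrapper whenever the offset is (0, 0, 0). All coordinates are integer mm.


// leg_h = 384 - 41 = 343
translate([0, 0, 343]) cube([269, 348, 41]);
cube([34, 34, 343]);
translate([235, 0, 0]) cube([34, 34, 343]);
translate([0, 314, 0]) cube([34, 34, 343]);
translate([235, 314, 0]) cube([34, 34, 343]);


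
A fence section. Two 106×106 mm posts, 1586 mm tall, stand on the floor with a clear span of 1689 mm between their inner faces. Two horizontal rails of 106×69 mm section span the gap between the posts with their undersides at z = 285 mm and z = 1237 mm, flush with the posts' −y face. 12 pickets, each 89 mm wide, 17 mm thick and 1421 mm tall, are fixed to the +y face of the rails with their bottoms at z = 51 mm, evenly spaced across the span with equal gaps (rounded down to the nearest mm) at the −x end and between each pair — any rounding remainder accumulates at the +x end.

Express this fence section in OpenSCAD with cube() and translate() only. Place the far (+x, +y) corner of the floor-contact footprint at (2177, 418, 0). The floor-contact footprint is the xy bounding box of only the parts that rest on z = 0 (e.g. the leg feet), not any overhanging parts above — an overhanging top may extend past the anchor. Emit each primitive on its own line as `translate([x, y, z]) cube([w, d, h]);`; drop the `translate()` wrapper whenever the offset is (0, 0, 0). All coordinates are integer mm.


translate([276, 312, 0]) cube([106, 106, 1586]);
translate([2071, 312, 0]) cube([106, 106, 1586]);
translate([382, 312, 285]) cube([1689, 106, 69]);
translate([382, 312, 1237]) cube([1689, 106, 69]);
translate([429, 418, 51]) cube([89, 17, 1421]);
translate([565, 418, 51]) cube([89, 17, 1421]);
translate([701, 418, 51]) cube([89, 17, 1421]);
translate([837, 418, 51]) cube([89, 17, 1421]);
translate([973, 418, 51]) cube([89, 17, 1421]);
translate([1109, 418, 51]) cube([89, 17, 1421]);
translate([1245, 418, 51]) cube([89, 17, 1421]);
translate([1381, 418, 51]) cube([89, 17, 1421]);
translate([1517, 418, 51]) cube([89, 17, 1421]);
translate([1653, 418, 51]) cube([89, 17, 1421]);
translate([1789, 418, 51]) cube([89, 17, 1421]);
translate([1925, 418, 51]) cube([89, 17, 1421]);


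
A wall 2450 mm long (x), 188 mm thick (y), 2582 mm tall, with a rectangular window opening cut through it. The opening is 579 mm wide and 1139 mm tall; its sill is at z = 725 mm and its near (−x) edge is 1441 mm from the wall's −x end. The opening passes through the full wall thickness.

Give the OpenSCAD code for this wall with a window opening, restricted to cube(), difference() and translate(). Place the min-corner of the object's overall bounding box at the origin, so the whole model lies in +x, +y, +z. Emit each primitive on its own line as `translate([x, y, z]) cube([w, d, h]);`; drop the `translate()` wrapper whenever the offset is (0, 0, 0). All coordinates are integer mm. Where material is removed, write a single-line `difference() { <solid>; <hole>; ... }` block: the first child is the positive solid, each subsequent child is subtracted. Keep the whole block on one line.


difference() { cube([2450, 188, 2582]); translate([1441, 0, 725]) cube([579, 188, 1139]); }


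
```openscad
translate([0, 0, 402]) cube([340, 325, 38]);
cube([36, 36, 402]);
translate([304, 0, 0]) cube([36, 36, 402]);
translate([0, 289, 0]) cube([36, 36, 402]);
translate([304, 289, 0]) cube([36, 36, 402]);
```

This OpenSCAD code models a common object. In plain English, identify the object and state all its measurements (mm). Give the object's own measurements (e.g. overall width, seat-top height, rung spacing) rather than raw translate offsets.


A simple wooden stool: a rectangular seat 340 mm (x) by 325 mm (y), 38 mm thick, top face at z = 440 mm, on four square legs, each 36×36 mm in cross-section. The legs rest on z = 0, each flush with a corner of the seat.


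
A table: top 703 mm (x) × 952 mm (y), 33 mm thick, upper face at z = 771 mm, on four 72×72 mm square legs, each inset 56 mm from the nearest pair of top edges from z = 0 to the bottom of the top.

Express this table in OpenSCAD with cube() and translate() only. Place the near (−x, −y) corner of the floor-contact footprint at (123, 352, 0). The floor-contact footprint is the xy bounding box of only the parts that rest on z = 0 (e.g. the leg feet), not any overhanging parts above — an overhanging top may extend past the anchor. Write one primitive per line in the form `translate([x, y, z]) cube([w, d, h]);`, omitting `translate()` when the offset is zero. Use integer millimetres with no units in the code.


translate([67, 296, 738]) cube([703, 952, 33]);
translate([123, 352, 0]) cube([72, 72, 738]);
translate([642, 352, 0]) cube([72, 72, 738]);
translate([123, 1120, 0]) cube([72, 72, 738]);
translate([642, 1120, 0]) cube([72, 72, 738]);


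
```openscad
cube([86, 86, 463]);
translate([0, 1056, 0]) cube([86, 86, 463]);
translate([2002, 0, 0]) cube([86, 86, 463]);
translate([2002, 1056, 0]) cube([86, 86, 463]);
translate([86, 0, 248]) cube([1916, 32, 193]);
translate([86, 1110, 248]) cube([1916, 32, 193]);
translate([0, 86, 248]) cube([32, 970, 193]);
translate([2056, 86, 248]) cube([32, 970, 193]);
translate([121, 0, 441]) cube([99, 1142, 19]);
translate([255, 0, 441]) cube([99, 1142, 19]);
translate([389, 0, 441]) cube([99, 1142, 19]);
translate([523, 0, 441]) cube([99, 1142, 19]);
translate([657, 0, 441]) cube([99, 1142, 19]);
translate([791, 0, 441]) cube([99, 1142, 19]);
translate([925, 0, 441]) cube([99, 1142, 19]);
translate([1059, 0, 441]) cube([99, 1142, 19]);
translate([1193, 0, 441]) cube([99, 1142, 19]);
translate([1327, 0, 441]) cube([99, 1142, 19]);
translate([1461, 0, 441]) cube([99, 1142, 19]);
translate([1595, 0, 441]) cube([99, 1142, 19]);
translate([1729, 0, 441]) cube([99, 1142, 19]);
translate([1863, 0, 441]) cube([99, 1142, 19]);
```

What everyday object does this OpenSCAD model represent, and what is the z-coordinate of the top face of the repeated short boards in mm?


A bed frame. The slat-top height is 460 mm.

Four posts, four rails, and a row of slats — a bed frame. Slats sit on the rails at z = 248 + 193 = 441; with slat thickness 19, the top is 460 mm.


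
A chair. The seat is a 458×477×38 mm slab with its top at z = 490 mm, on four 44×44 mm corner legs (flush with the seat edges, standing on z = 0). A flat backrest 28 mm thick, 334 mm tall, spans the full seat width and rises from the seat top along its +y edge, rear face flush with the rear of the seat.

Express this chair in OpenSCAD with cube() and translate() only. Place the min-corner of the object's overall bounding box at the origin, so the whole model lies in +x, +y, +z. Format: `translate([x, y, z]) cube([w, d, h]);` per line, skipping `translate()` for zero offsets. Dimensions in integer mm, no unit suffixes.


translate([0, 0, 452]) cube([458, 477, 38]);
cube([44, 44, 452]);
translate([414, 0, 0]) cube([44, 44, 452]);
translate([0, 433, 0]) cube([44, 44, 452]);
translate([414, 433, 0]) cube([44, 44, 452]);
translate([0, 449, 490]) cube([458, 28, 334]);


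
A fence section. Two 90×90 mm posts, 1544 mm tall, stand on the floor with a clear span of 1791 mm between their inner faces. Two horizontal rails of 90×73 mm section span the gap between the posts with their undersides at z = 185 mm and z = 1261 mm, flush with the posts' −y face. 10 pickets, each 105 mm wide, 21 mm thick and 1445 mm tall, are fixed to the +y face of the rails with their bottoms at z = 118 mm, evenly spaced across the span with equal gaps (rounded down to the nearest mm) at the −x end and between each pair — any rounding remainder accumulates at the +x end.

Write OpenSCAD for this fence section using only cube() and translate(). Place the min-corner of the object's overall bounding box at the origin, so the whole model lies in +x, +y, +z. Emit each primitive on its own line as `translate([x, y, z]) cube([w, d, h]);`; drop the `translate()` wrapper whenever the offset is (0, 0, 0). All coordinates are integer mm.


cube([90, 90, 1544]);
translate([1881, 0, 0]) cube([90, 90, 1544]);
translate([90, 0, 185]) cube([1791, 90, 73]);
translate([90, 0, 1261]) cube([1791, 90, 73]);
translate([157, 90, 118]) cube([105, 21, 1445]);
translate([329, 90, 118]) cube([105, 21, 1445]);
translate([501, 90, 118]) cube([105, 21, 1445]);
translate([673, 90, 118]) cube([105, 21, 1445]);
translate([845, 90, 118]) cube([105, 21, 1445]);
translate([1017, 90, 118]) cube([105, 21, 1445]);
translate([1189, 90, 118]) cube([105, 21, 1445]);
translate([1361, 90, 118]) cube([105, 21, 1445]);
translate([1533, 90, 118]) cube([105, 21, 1445]);
translate([1705, 90, 118]) cube([105, 21, 1445]);


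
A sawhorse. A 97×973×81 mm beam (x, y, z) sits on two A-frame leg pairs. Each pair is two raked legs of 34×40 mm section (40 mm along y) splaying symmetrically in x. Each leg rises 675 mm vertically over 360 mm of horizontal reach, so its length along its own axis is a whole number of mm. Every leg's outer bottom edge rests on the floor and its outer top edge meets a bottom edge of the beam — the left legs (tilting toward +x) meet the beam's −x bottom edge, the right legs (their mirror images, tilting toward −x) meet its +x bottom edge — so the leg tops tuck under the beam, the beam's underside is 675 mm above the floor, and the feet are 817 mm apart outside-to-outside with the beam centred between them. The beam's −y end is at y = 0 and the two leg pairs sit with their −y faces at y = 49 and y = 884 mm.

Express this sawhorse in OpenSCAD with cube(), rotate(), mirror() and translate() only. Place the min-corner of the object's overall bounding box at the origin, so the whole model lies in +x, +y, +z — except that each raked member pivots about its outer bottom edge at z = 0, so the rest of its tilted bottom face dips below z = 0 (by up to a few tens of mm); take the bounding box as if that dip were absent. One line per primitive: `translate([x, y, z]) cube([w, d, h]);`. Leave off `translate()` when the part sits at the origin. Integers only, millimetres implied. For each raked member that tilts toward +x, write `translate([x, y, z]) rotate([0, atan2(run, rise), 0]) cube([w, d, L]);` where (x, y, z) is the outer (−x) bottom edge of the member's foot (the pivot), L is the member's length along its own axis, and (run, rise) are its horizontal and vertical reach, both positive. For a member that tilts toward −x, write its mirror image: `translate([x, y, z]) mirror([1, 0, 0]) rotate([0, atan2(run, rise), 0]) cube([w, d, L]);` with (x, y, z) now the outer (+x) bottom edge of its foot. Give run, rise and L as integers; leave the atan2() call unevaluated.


// leg length = √(360² + 675²) = 765
// right-leg outer foot x = 2·360 + 97 = 817
// beam min-corner = (360, 0, 675)
translate([360, 0, 675]) cube([97, 973, 81]);
translate([0, 49, 0]) rotate([0, atan2(360, 675), 0]) cube([34, 40, 765]);
translate([817, 49, 0]) mirror([1, 0, 0]) rotate([0, atan2(360, 675), 0]) cube([34, 40, 765]);
translate([0, 884, 0]) rotate([0, atan2(360, 675), 0]) cube([34, 40, 765]);
translate([817, 884, 0]) mirror([1, 0, 0]) rotate([0, atan2(360, 675), 0]) cube([34, 40, 765]);


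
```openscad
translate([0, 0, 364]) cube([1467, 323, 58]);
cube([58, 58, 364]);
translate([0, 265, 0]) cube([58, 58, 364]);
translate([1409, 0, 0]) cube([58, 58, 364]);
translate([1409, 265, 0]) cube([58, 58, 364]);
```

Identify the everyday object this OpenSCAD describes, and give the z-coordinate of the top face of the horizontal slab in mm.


A bench. The seat-top height is 422 mm.

A long slab on four corner posts — a bench. The slab sits at z = 364 with thickness 58, so the top is 364 + 58 = 422 mm.


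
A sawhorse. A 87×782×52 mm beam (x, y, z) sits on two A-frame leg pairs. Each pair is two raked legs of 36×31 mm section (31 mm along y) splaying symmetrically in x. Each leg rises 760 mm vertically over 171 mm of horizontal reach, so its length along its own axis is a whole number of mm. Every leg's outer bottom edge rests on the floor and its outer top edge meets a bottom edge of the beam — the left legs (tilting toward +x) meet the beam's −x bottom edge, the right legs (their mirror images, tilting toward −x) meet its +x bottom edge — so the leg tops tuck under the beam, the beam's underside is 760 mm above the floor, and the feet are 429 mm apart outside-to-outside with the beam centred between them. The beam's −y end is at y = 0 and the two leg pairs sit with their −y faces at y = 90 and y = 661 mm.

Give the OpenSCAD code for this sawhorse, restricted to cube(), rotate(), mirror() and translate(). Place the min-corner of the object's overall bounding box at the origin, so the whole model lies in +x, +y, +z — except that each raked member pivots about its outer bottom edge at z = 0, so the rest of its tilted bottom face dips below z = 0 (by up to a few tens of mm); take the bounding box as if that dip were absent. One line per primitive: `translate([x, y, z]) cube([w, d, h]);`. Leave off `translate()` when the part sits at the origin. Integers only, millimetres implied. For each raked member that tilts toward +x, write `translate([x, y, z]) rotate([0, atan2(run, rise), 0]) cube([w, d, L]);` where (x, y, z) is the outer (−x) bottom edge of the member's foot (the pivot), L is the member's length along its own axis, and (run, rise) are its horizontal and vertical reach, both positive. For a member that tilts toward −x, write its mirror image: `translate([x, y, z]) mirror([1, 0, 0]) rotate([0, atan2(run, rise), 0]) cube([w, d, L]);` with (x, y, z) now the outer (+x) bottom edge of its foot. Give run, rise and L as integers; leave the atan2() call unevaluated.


// leg length = √(171² + 760²) = 779
// right-leg outer foot x = 2·171 + 87 = 429
// beam min-corner = (171, 0, 760)
translate([171, 0, 760]) cube([87, 782, 52]);
translate([0, 90, 0]) rotate([0, atan2(171, 760), 0]) cube([36, 31, 779]);
translate([429, 90, 0]) mirror([1, 0, 0]) rotate([0, atan2(171, 760), 0]) cube([36, 31, 779]);
translate([0, 661, 0]) rotate([0, atan2(171, 760), 0]) cube([36, 31, 779]);
translate([429, 661, 0]) mirror([1, 0, 0]) rotate([0, atan2(171, 760), 0]) cube([36, 31, 779]);


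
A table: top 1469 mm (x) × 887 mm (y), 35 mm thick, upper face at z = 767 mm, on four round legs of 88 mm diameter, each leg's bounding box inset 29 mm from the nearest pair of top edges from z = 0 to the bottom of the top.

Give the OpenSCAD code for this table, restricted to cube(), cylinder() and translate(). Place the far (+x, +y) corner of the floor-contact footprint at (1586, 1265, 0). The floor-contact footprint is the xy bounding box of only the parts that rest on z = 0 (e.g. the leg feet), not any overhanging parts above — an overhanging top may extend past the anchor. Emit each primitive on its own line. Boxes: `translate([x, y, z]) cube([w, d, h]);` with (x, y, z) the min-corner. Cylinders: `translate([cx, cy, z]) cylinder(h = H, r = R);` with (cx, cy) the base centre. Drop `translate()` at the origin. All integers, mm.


// leg_h = 767 - 35 = 732
translate([146, 407, 732]) cube([1469, 887, 35]);
translate([219, 480, 0]) cylinder(h = 732, r = 44);
translate([1542, 480, 0]) cylinder(h = 732, r = 44);
translate([219, 1221, 0]) cylinder(h = 732, r = 44);
translate([1542, 1221, 0]) cylinder(h = 732, r = 44);


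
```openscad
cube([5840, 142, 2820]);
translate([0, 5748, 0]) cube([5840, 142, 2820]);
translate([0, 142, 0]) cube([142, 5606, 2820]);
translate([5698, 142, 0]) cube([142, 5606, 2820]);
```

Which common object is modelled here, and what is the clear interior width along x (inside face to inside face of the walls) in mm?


A house (or room) frame. The interior width is 5556 mm.

Four 2820 mm walls enclosing a rectangle with no floor or roof — a room or house frame. Outside width is 5840 mm and wall thickness is 142 mm, so the interior width is 5840 − 2 × 142 = 5556 mm.


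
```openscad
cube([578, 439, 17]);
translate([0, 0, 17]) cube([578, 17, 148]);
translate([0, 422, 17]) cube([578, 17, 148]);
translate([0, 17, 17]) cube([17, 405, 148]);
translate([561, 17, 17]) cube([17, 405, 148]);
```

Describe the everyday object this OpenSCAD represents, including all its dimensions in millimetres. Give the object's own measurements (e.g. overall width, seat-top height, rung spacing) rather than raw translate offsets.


An open-topped rectangular box: outside dimensions 578×439×165 mm, with a uniform wall and base thickness of 17 mm. The base is a full 578×439 slab on the floor; four walls sit on top of the base. The front and back walls (the −y and +y sides) span the full width; the two side walls fit between them.


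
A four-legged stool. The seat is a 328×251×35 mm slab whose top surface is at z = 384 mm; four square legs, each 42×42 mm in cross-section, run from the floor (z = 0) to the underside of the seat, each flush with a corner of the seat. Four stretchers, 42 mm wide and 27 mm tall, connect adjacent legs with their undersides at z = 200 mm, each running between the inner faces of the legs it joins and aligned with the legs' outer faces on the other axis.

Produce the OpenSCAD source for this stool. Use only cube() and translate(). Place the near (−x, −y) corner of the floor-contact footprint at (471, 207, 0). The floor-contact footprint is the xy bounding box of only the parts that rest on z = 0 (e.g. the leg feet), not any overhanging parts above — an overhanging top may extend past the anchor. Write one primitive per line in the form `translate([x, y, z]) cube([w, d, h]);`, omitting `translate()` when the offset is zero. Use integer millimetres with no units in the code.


// leg_h = 384 - 35 = 349
// stretcher span = 328 - 2*42 = 244
translate([471, 207, 349]) cube([328, 251, 35]);
translate([471, 207, 0]) cube([42, 42, 349]);
translate([757, 207, 0]) cube([42, 42, 349]);
translate([471, 416, 0]) cube([42, 42, 349]);
translate([757, 416, 0]) cube([42, 42, 349]);
translate([513, 207, 200]) cube([244, 42, 27]);
translate([513, 416, 200]) cube([244, 42, 27]);
translate([471, 249, 200]) cube([42, 167, 27]);
translate([757, 249, 200]) cube([42, 167, 27]);
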